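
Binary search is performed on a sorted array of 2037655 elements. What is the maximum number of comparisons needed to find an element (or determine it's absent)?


Binary search halves the search space each comparison:
  Step 1: search space = 2037655 -> 1018827
  Step 2: search space = 1018827 -> 509413
  Step 3: search space = 509413 -> 254706
  Step 4: search space = 254706 -> 127353
  Step 5: search space = 127353 -> 63676
  Step 6: search space = 63676 -> 31838
  Step 7: search space = 31838 -> 15919
  Step 8: search space = 15919 -> 7959
  Step 9: search space = 7959 -> 3979
  Step 10: search space = 3979 -> 1989
  Step 11: search space = 1989 -> 994
  Step 12: search space = 994 -> 497
  Step 13: search space = 497 -> 248
  Step 14: search space = 248 -> 124
  Step 15: search space = 124 -> 62
  Step 16: search space = 62 -> 31
  Step 17: search space = 31 -> 15
  Step 18: search space = 15 -> 7
  Step 19: search space = 7 -> 3
  Step 20: search space = 3 -> 1
  Step 21: search space = 1 (final check)
Maximum comparisons = floor(log2(2037655)) + 1 = 20 + 1 = 21


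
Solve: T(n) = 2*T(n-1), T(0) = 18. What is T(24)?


Unrolling:
T(24) = 2*T(23) = 2^2*T(22) = ... = 2^24*T(0)
= 2^24 * 18
= 16777216 * 18 = 301989888


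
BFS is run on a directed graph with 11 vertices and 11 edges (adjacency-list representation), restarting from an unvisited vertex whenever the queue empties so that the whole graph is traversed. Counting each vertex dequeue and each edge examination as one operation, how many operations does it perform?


A full BFS traversal dequeues each vertex exactly once and examines each directed edge exactly once.
V = 11 (vertex processing cost)
E = 11 (edge examination cost)
Total operations proportional to V + E = 11 + 11 = 22


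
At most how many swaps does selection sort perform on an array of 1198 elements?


Each of the 1197 passes places one element in its final position.
Pass 1: swap minimum into position 0
Pass 2: swap minimum of remaining into position 1
...
Pass 1197: last two elements, one swap
Maximum swaps = 1198 - 1 = 1197


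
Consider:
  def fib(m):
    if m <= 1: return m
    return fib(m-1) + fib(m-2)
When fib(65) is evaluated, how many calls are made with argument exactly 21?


Let N(m) = number of times fib(m) is called while evaluating fib(65).
N(65) = 1 (the initial call).
N(64) = 1 (only fib(65) calls it).
For 1 <= m <= 63: fib(m) is called by fib(m+1) and fib(m+2), so
  N(m) = N(m+1) + N(m+2).
fib(0) is called only by fib(2), so N(0) = N(2).
Walk down from m=65:
  N(65)=1, N(64)=1, N(63)=2, N(62)=3, N(61)=5, N(60)=8, N(59)=13, N(58)=21, N(57)=34, N(56)=55, N(55)=89, N(54)=144, N(53)=233, N(52)=377, N(51)=610, N(50)=987, N(49)=1597, N(48)=2584, N(47)=4181, N(46)=6765, N(45)=10946, N(44)=17711, N(43)=28657, N(42)=46368, N(41)=75025, N(40)=121393, N(39)=196418, N(38)=317811, N(37)=514229, N(36)=832040, N(35)=1346269, N(34)=2178309, N(33)=3524578, N(32)=5702887, N(31)=9227465, N(30)=14930352, N(29)=24157817, N(28)=39088169, N(27)=63245986, N(26)=102334155, N(25)=165580141, N(24)=267914296, N(23)=433494437, N(22)=701408733, N(21)=1134903170
N(21) = 1134903170


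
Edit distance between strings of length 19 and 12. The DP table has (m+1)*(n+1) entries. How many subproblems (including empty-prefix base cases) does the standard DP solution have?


The table includes base cases (empty prefixes).
Rows: (m+1) = 20
Columns: (n+1) = 13
Total = 20 * 13 = 260


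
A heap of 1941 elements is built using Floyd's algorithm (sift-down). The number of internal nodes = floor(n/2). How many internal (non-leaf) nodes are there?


Leaf nodes occupy roughly half the array.
Sift-down is called for each internal node, starting from the last one.
Internal nodes = floor(n/2) = floor(1941/2) = 970


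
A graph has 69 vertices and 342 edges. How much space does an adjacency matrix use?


Adjacency matrix: V x V grid of entries
Space = V^2 = 69^2 = 69 * 69 = 4761


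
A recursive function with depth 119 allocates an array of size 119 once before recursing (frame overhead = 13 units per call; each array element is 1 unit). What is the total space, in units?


Array allocation: 119 units (allocated once)
Stack frames: 119 deep * 13 per frame = 1547 units
Total = 119 + 1547 = 1666


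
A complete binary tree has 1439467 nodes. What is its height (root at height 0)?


In a complete binary tree, level k holds nodes 2^k .. 2^(k+1)-1 (1-indexed).
Height = floor(log2(n)) = floor(log2(1439467)) = 20
Check: 2^20 = 1048576 <= 1439467 < 2097152 = 2^21


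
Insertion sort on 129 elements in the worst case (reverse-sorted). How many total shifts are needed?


In the worst case (reverse-sorted), each element shifts past all previous:
  Element 1: 1 shifts
  Element 2: 2 shifts
  Element 3: 3 shifts
  Element 4: 4 shifts
  Element 5: 5 shifts
  ...
  Element 128: 128 shifts
Total = 1 + 2 + ... + 128
= 129*(129-1)/2 = 8256


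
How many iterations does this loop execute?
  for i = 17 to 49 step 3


The loop variable i takes values starting at 17 and increments by 3 each iteration.
Sequence: i = 17, 20, 23, 26, 29, 32, 35, 38, 41, ...
The upper bound 49 is inclusive, so the count is floor((last - first) / step) + 1:
floor((49 - 17) / 3) + 1 = floor(32/3) + 1 = 10 + 1 = 11


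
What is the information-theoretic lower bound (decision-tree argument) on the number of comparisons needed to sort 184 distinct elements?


A binary decision tree of height h has at most 2^h leaves and needs at least n! of them, so h >= ceil(log2(n!)).
184! is far too large to multiply out, so use Stirling's series:
  ln(n!) ~ n ln n - n + (1/2) ln(2 pi n) + 1/(12n)  (error below 1/(360 n^3), negligible here)
  ln(184) = 5.2149358
  n ln n = 184 * 5.2149358 = 959.5482
  (1/2) ln(2 pi * 184) = (1/2) ln(1156.1061) = 3.5264
  1/(12*184) = 0.0005
  ln(184!) ~ 959.5482 - 184 + 3.5264 + 0.0005 = 779.0751
Convert to base 2: log2(184!) = 779.0751 / ln 2 = 779.0751 / 0.69314718 = 1123.9678
ceil(1123.9678) = 1124


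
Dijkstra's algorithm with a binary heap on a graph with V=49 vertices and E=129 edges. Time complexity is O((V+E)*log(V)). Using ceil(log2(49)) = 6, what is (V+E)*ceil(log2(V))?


Dijkstra with a binary heap: each vertex is extracted once, each edge may relax once.
Each heap operation costs O(log V).
V + E = 49 + 129 = 178
ceil(log2(49)) = 6 (since 2^5 = 32 < 49 <= 64 = 2^6)
Total heap work = (V+E) * ceil(log2(V)) = 178 * 6 = 1068


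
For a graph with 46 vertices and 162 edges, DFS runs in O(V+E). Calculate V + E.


A full DFS traversal visits each vertex once and examines each edge once.
V = 46
E = 162
Sum = 46 + 162 = 208


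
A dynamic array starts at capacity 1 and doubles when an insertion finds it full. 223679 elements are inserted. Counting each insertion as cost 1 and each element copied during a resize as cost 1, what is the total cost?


n = 223679
Insertion costs: 223679
Resizes copy 1, 2, 4, ... up to the largest power of 2 that is <= n-1 = 223678, i.e. 131072.
Copy costs = 1 + 2 + 4 + 8 + 16 + 32 + 64 + 128 + 256 + 512 + 1024 + 2048 + 4096 + 8192 + 16384 + 32768 + 65536 + 131072 = 262143
Total = 223679 + 262143 = 485822


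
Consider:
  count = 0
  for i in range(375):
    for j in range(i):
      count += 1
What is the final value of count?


For each i, the inner loop runs i times:
  i=0: inner runs 0 times
  i=1: inner runs 1 time
  i=2: inner runs 2 times
  i=3: inner runs 3 times
  i=4: inner runs 4 times
  i=5: inner runs 5 times
  i=6: inner runs 6 times
  i=7: inner runs 7 times
  ...
Total = 0 + 1 + 2 + ... + 374 = 375*(375-1)/2 = 70125


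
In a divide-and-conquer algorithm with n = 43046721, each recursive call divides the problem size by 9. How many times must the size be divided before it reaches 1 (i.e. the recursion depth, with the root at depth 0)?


Number of divisions = log_9(43046721)
Sizes: 43046721 -> 4782969 -> 531441 -> 59049 -> 6561 -> 729 -> 81 -> 9 -> 1 (8 divisions)
Recursion depth = 8


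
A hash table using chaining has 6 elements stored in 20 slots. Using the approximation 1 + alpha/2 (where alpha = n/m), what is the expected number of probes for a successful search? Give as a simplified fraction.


Load factor alpha = n/m = 6/20
Expected probes = 1 + alpha/2 = 1 + 6/(2*20)
= 1 + 6/40
= 40/40 + 6/40
= 46/40
Simplify: 23/20


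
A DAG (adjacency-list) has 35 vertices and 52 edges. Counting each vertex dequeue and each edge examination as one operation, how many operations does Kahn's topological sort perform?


V = 35 (vertex processing)
E = 52 (edge processing)
V + E = 35 + 52 = 87


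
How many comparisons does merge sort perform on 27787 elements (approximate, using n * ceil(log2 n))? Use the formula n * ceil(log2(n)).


Recursion depth: ceil(log2(27787)) = 15
Each recursion level merges n = 27787 elements
Total = 27787 * 15 = 416805


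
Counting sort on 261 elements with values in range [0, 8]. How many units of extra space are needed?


Output array size: 261 (to store sorted result)
Count array size: 9 (one slot per possible value, range 0 to 8)
Total extra space = 261 + 9 = 270


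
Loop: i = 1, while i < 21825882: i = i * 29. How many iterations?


i multiplies by 29 each step:
i = 1 -> 29 -> 841 -> 24389 -> 707281 -> 20511149 -> 594823321 (stop)
Iterations = ceil(log_29(21825882)) = 6


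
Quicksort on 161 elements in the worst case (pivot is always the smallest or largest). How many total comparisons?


In the worst case, each partition step picks the worst pivot:
  Partition 1: 160 comparisons (n-1 elements to compare)
  Partition 2: 159 comparisons
  Partition 3: 158 comparisons
  Partition 4: 157 comparisons
  Partition 5: 156 comparisons
  ...
  Last partition: 0 comparisons
Total = (n-1) + (n-2) + ... + 1 + 0 = n*(n-1)/2
= 161*160/2 = 12880


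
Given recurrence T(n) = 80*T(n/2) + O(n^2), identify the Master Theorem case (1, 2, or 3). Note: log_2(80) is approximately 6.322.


Master Theorem parameters: a=80, b=2, c=2
log_b(a) = 6.322
Compare b^c with a: 2^2 = 4 < 80, so c < log_b(a).
Comparing c=2 vs log_b(a)=6.322:
2 < 6.322 => Case 1
Result: T(n) = O(n^(log_2 80)) ~ O(n^6.322)
Master Theorem case = 1


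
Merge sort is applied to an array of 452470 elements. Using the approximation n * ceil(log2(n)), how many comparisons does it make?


Merge sort divides the array into halves recursively.
Number of levels = ceil(log2(452470)) = 19
At each level, approximately n = 452470 comparisons are needed for merging.
Total comparisons ~ n * ceil(log2(n)) = 452470 * 19 = 8596930


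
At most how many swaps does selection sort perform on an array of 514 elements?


Each of the 513 passes places one element in its final position.
Pass 1: swap minimum into position 0
Pass 2: swap minimum of remaining into position 1
...
Pass 513: last two elements, one swap
Maximum swaps = 514 - 1 = 513


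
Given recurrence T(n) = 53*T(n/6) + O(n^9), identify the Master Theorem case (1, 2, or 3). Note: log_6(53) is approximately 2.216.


Master Theorem parameters: a=53, b=6, c=9
log_b(a) = 2.216
Compare b^c with a: 6^9 = 10077696 > 53, so c > log_b(a).
Comparing c=9 vs log_b(a)=2.216:
9 > 2.216 => Case 3
Result: T(n) = O(n^9)
Master Theorem case = 3


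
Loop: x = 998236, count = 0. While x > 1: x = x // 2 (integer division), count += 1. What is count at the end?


The variable x halves each step:
x = 998236 -> 499118 -> 249559 -> 124779 -> 62389 -> 31194 -> 15597 -> 7798 -> 3899 -> 1949 -> 974 -> 487 -> 243 -> 121 -> 60 -> 30 -> 15 -> 7 -> 3 -> 1
Number of halvings = floor(log2(998236)) = 19


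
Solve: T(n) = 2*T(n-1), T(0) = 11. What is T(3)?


Unrolling:
T(3) = 2*T(2) = 2^2*T(1) = ... = 2^3*T(0)
= 2^3 * 11
= 8 * 11 = 88


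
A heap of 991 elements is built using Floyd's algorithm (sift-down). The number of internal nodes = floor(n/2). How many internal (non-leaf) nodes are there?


Leaf nodes occupy roughly half the array.
Sift-down is called for each internal node, starting from the last one.
Internal nodes = floor(n/2) = floor(991/2) = 495


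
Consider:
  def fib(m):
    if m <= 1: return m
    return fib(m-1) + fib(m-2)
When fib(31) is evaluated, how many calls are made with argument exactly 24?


Let N(m) = number of times fib(m) is called while evaluating fib(31).
N(31) = 1 (the initial call).
N(30) = 1 (only fib(31) calls it).
For 1 <= m <= 29: fib(m) is called by fib(m+1) and fib(m+2), so
  N(m) = N(m+1) + N(m+2).
fib(0) is called only by fib(2), so N(0) = N(2).
Walk down from m=31:
  N(31)=1, N(30)=1, N(29)=2, N(28)=3, N(27)=5, N(26)=8, N(25)=13, N(24)=21
N(24) = 21


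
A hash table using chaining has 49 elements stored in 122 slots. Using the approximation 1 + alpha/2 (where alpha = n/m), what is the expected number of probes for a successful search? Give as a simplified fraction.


Load factor alpha = n/m = 49/122
Expected probes = 1 + alpha/2 = 1 + 49/(2*122)
= 1 + 49/244
= 244/244 + 49/244
= 293/244


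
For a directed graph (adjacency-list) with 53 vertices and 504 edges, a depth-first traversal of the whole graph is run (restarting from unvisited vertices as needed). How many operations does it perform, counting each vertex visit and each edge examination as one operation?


A full DFS traversal visits each vertex once and examines each edge once.
V = 53
E = 504
Sum = 53 + 504 = 557


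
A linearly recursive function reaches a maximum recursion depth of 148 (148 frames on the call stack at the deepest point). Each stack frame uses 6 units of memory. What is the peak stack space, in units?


Maximum recursion depth = 148 frames
Memory per frame = 6 units
Total stack space = depth * frame_size
= 148 * 6 = 888


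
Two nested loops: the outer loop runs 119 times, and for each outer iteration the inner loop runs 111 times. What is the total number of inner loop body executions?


Outer loop: 119 iterations
Inner loop: 111 iterations per outer iteration
Total = 119 * 111 = 13209


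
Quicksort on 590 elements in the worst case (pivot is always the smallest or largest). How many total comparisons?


In the worst case, each partition step picks the worst pivot:
  Partition 1: 589 comparisons (n-1 elements to compare)
  Partition 2: 588 comparisons
  Partition 3: 587 comparisons
  Partition 4: 586 comparisons
  Partition 5: 585 comparisons
  ...
  Last partition: 0 comparisons
Total = (n-1) + (n-2) + ... + 1 + 0 = n*(n-1)/2
= 590*589/2 = 173755


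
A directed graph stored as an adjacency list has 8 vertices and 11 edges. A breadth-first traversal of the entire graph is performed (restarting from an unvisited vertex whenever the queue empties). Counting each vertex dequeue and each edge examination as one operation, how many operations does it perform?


A full BFS traversal dequeues each vertex once and examines each edge once.
Vertex visits: 8
Edge visits: 11
V + E = 8 + 11 = 19


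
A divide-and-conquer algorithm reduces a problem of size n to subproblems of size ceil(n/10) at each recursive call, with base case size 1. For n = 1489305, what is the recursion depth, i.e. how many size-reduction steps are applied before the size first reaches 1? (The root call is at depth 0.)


Each step divides the size by 10 (rounding up); after k steps the size is ceil(n/10^k), which equals 1 exactly when 10^k >= n.
So the depth is the smallest k with 10^k >= 1489305, i.e. ceil(log_10(1489305)).
10^6 = 1000000 < 1489305 <= 10000000 = 10^7
Recursion depth = 7


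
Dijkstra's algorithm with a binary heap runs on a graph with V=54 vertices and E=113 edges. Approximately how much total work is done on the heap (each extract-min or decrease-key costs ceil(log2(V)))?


Dijkstra with a binary heap: each vertex is extracted once, each edge may relax once.
Each heap operation costs O(log V).
V + E = 54 + 113 = 167
ceil(log2(54)) = 6 (since 2^5 = 32 < 54 <= 64 = 2^6)
Total heap work = (V+E) * ceil(log2(V)) = 167 * 6 = 1002


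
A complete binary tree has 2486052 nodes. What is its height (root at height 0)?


In a complete binary tree, level k holds nodes 2^k .. 2^(k+1)-1 (1-indexed).
Height = floor(log2(n)) = floor(log2(2486052)) = 21
Check: 2^21 = 2097152 <= 2486052 < 4194304 = 2^22


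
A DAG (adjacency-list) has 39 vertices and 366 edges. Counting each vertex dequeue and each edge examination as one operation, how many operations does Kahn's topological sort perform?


V = 39 (vertex processing)
E = 366 (edge processing)
V + E = 39 + 366 = 405


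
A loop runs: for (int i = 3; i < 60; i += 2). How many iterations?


Loop starts at i = 3, increments by 2, stops when i >= 60.
Number of iterations = ceil((60 - 3) / 2)
= ceil(57 / 2)
= 29


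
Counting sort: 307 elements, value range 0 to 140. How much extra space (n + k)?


n = 307 (output array)
k = 141 (count array for 141 distinct values)
Extra space = 307 + 141 = 448


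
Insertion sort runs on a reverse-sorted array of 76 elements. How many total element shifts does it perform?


Sum of shifts = 1 + 2 + 3 + ... + 75
= 76 * 75 / 2
= 5700 / 2
= 2850


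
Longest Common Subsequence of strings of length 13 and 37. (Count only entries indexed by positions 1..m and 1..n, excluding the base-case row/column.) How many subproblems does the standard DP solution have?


DP table indexed by positions in both strings.
First string: 13 positions
Second string: 37 positions
Total = 13 * 37 = 481


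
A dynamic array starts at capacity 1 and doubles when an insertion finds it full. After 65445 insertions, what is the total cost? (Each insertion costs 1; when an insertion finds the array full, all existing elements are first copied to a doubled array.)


Insertion cost: 65445 (one per element)
Resizes occur just before inserting elements 2, 3, 5, 9, ...
Elements copied at each resize: 1 + 2 + 4 + 8 + 16 + 32 + 64 + 128 + 256 + 512 + 1024 + 2048 + 4096 + 8192 + 16384 + 32768
Sum of copies = 65535 (geometric series: 2^k - 1)
Total = 65445 + 65535 = 130980


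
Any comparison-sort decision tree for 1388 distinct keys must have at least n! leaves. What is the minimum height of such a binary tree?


A binary decision tree of height h has at most 2^h leaves and needs at least n! of them, so h >= ceil(log2(n!)).
1388! is far too large to multiply out, so use Stirling's series:
  ln(n!) ~ n ln n - n + (1/2) ln(2 pi n) + 1/(12n)  (error below 1/(360 n^3), negligible here)
  ln(1388) = 7.2356191
  n ln n = 1388 * 7.2356191 = 10043.0393
  (1/2) ln(2 pi * 1388) = (1/2) ln(8721.0612) = 4.5367
  1/(12*1388) = 0.0001
  ln(1388!) ~ 10043.0393 - 1388 + 4.5367 + 0.0001 = 8659.5761
Convert to base 2: log2(1388!) = 8659.5761 / ln 2 = 8659.5761 / 0.69314718 = 12493.1275
ceil(12493.1275) = 12494


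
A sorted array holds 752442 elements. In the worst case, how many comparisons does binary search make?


Halving sequence: 752442 -> 376221 -> 188110 -> 94055 -> 47027 -> 23513 -> 11756 -> 5878 -> 2939 -> 1469 -> 734 -> 367 -> 183 -> 91 -> 45 -> 22 -> 11 -> 5 -> 2 -> 1
Number of halvings = 19
Max comparisons = 19 + 1 = 20


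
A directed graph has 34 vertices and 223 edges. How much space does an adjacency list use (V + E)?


Adjacency list: one list head per vertex + one entry per edge
Vertex heads: 34
Edge entries: 223
Total = 34 + 223 = 257


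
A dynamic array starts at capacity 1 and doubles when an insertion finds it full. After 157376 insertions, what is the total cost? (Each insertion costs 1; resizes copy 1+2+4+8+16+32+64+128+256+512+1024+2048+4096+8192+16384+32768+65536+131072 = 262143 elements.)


Insertion cost: 157376 (one per element)
Resizes occur just before inserting elements 2, 3, 5, 9, ...
Elements copied at each resize: 1 + 2 + 4 + 8 + 16 + 32 + 64 + 128 + 256 + 512 + 1024 + 2048 + 4096 + 8192 + 16384 + 32768 + 65536 + 131072
Sum of copies = 262143 (geometric series: 2^k - 1)
Total = 157376 + 262143 = 419519


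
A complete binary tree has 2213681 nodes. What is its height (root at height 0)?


In a complete binary tree, level k holds nodes 2^k .. 2^(k+1)-1 (1-indexed).
Height = floor(log2(n)) = floor(log2(2213681)) = 21
Check: 2^21 = 2097152 <= 2213681 < 4194304 = 2^22


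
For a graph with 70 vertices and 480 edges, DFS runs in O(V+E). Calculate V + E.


A full DFS traversal visits each vertex once and examines each edge once.
V = 70
E = 480
Sum = 70 + 480 = 550


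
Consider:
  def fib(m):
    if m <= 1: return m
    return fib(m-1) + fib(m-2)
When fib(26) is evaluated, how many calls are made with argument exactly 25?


Let N(m) = number of times fib(m) is called while evaluating fib(26).
N(26) = 1 (the initial call).
N(25) = 1 (only fib(26) calls it).
For 1 <= m <= 24: fib(m) is called by fib(m+1) and fib(m+2), so
  N(m) = N(m+1) + N(m+2).
fib(0) is called only by fib(2), so N(0) = N(2).
Walk down from m=26:
  N(26)=1, N(25)=1
N(25) = 1


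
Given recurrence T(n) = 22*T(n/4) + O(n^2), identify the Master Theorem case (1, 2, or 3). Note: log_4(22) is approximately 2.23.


Master Theorem parameters: a=22, b=4, c=2
log_b(a) = 2.23
Compare b^c with a: 4^2 = 16 < 22, so c < log_b(a).
Comparing c=2 vs log_b(a)=2.23:
2 < 2.23 => Case 1
Result: T(n) = O(n^(log_4 22)) ~ O(n^2.23)
Master Theorem case = 1


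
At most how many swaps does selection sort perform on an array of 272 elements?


Each of the 271 passes places one element in its final position.
Pass 1: swap minimum into position 0
Pass 2: swap minimum of remaining into position 1
...
Pass 271: last two elements, one swap
Maximum swaps = 272 - 1 = 271


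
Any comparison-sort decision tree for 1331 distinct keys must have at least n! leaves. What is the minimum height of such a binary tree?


A binary decision tree of height h has at most 2^h leaves and needs at least n! of them, so h >= ceil(log2(n!)).
1331! is far too large to multiply out, so use Stirling's series:
  ln(n!) ~ n ln n - n + (1/2) ln(2 pi n) + 1/(12n)  (error below 1/(360 n^3), negligible here)
  ln(1331) = 7.1936858
  n ln n = 1331 * 7.1936858 = 9574.7958
  (1/2) ln(2 pi * 1331) = (1/2) ln(8362.9196) = 4.5158
  1/(12*1331) = 0.0001
  ln(1331!) ~ 9574.7958 - 1331 + 4.5158 + 0.0001 = 8248.3117
Convert to base 2: log2(1331!) = 8248.3117 / ln 2 = 8248.3117 / 0.69314718 = 11899.7984
ceil(11899.7984) = 11900


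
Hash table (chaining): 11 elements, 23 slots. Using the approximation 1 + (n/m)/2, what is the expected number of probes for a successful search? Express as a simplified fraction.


Computing expected probes:
alpha = 11/23
= 1 + alpha/2
= 1 + 11/(2*23)
= (2*23 + 11) / (2*23)
= 57/46


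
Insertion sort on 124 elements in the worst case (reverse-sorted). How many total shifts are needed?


In the worst case (reverse-sorted), each element shifts past all previous:
  Element 1: 1 shifts
  Element 2: 2 shifts
  Element 3: 3 shifts
  Element 4: 4 shifts
  Element 5: 5 shifts
  ...
  Element 123: 123 shifts
Total = 1 + 2 + ... + 123
= 124*(124-1)/2 = 7626


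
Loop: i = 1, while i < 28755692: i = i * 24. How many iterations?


i multiplies by 24 each step:
i = 1 -> 24 -> 576 -> 13824 -> 331776 -> 7962624 -> 191102976 (stop)
Iterations = ceil(log_24(28755692)) = 6


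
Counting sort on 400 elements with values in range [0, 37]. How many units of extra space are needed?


Output array size: 400 (to store sorted result)
Count array size: 38 (one slot per possible value, range 0 to 37)
Total extra space = 400 + 38 = 438


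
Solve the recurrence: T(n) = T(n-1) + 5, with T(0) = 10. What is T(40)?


Unrolling the recurrence:
T(40) = T(39) + 5
       = T(38) + 5 + 5
       = T(37) + 5*3
       ...
       = T(0) + 5*40
       = 10 + 200 = 210


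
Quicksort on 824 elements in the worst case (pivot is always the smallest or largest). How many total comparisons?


In the worst case, each partition step picks the worst pivot:
  Partition 1: 823 comparisons (n-1 elements to compare)
  Partition 2: 822 comparisons
  Partition 3: 821 comparisons
  Partition 4: 820 comparisons
  Partition 5: 819 comparisons
  ...
  Last partition: 0 comparisons
Total = (n-1) + (n-2) + ... + 1 + 0 = n*(n-1)/2
= 824*823/2 = 339076


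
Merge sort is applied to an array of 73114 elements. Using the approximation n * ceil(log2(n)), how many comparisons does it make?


Merge sort divides the array into halves recursively.
Number of levels = ceil(log2(73114)) = 17
At each level, approximately n = 73114 comparisons are needed for merging.
Total comparisons ~ n * ceil(log2(n)) = 73114 * 17 = 1242938


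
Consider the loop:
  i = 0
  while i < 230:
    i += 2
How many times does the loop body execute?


Starting at i = 0, each iteration adds 2.
Iterations until i >= 230:
  Iteration 1: i = 0 -> i = 2
  Iteration 2: i = 2 -> i = 4
  Iteration 3: i = 4 -> i = 6
  Iteration 4: i = 6 -> i = 8
  Iteration 5: i = 8 -> i = 10
  Iteration 6: i = 10 -> i = 12
  Iteration 7: i = 12 -> i = 14
  Iteration 8: i = 14 -> i = 16
  ... continuing ...
Total iterations = ceil(230/2) = 115


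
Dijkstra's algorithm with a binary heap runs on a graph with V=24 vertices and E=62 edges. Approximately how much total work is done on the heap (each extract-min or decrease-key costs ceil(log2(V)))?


Dijkstra with a binary heap: each vertex is extracted once, each edge may relax once.
Each heap operation costs O(log V).
V + E = 24 + 62 = 86
ceil(log2(24)) = 5 (since 2^4 = 16 < 24 <= 32 = 2^5)
Total heap work = (V+E) * ceil(log2(V)) = 86 * 5 = 430


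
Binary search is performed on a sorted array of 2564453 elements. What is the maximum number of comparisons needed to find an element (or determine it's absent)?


Binary search halves the search space each comparison:
  Step 1: search space = 2564453 -> 1282226
  Step 2: search space = 1282226 -> 641113
  Step 3: search space = 641113 -> 320556
  Step 4: search space = 320556 -> 160278
  Step 5: search space = 160278 -> 80139
  Step 6: search space = 80139 -> 40069
  Step 7: search space = 40069 -> 20034
  Step 8: search space = 20034 -> 10017
  Step 9: search space = 10017 -> 5008
  Step 10: search space = 5008 -> 2504
  Step 11: search space = 2504 -> 1252
  Step 12: search space = 1252 -> 626
  Step 13: search space = 626 -> 313
  Step 14: search space = 313 -> 156
  Step 15: search space = 156 -> 78
  Step 16: search space = 78 -> 39
  Step 17: search space = 39 -> 19
  Step 18: search space = 19 -> 9
  Step 19: search space = 9 -> 4
  Step 20: search space = 4 -> 2
  Step 21: search space = 2 -> 1
  Step 22: search space = 1 (final check)
Maximum comparisons = floor(log2(2564453)) + 1 = 21 + 1 = 22


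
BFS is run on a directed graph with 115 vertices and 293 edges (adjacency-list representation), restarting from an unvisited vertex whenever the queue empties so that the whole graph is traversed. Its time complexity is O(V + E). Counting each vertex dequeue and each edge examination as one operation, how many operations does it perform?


A full BFS traversal dequeues each vertex exactly once and examines each directed edge exactly once.
V = 115 (vertex processing cost)
E = 293 (edge examination cost)
Total operations proportional to V + E = 115 + 293 = 408


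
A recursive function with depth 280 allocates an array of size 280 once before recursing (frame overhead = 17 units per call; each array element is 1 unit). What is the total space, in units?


Array allocation: 280 units (allocated once)
Stack frames: 280 deep * 17 per frame = 4760 units
Total = 280 + 4760 = 5040


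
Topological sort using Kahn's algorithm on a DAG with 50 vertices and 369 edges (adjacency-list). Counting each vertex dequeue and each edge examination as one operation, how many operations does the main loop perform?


Kahn's algorithm:
  1. Compute in-degrees: O(V + E)
  2. Process queue: each vertex dequeued once (O(V))
     each edge examined once (O(E))
Total = V + E = 50 + 369 = 419


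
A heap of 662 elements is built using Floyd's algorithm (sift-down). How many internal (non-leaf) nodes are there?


Leaf nodes occupy roughly half the array.
Sift-down is called for each internal node, starting from the last one.
Internal nodes = floor(n/2) = floor(662/2) = 331


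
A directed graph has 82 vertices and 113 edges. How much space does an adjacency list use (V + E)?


Adjacency list: one list head per vertex + one entry per edge
Vertex heads: 82
Edge entries: 113
Total = 82 + 113 = 195


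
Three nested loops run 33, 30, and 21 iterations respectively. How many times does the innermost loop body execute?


Loop 1 (outermost): 33 iterations
Loop 2 (middle): 30 iterations per outer
Loop 3 (innermost): 21 iterations per middle
Total = 33 * 30 * 21 = 20790


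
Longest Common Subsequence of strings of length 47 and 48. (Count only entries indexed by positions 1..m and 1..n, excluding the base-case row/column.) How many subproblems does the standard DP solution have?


DP table indexed by positions in both strings.
First string: 47 positions
Second string: 48 positions
Total = 47 * 48 = 2256


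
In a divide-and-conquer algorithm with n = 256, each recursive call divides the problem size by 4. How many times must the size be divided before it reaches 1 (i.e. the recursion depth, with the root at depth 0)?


Number of divisions = log_4(256)
Sizes: 256 -> 64 -> 16 -> 4 -> 1 (4 divisions)
Recursion depth = 4


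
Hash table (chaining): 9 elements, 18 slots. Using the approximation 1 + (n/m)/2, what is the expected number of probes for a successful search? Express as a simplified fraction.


Computing expected probes:
alpha = 9/18
= 1 + alpha/2
= 1 + 9/(2*18)
= (2*18 + 9) / (2*18)
= 45/36 = 5/4


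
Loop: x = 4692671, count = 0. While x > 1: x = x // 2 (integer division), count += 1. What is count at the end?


The variable x halves each step:
x = 4692671 -> 2346335 -> 1173167 -> 586583 -> 293291 -> 146645 -> 73322 -> 36661 -> 18330 -> 9165 -> 4582 -> 2291 -> 1145 -> 572 -> 286 -> 143 -> 71 -> 35 -> 17 -> 8 -> 4 -> 2 -> 1
Number of halvings = floor(log2(4692671)) = 22


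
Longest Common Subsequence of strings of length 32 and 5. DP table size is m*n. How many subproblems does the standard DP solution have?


DP table indexed by positions in both strings.
First string: 32 positions
Second string: 5 positions
Total = 32 * 5 = 160


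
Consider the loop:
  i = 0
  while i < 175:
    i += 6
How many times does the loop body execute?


Starting at i = 0, each iteration adds 6.
Iterations until i >= 175:
  Iteration 1: i = 0 -> i = 6
  Iteration 2: i = 6 -> i = 12
  Iteration 3: i = 12 -> i = 18
  Iteration 4: i = 18 -> i = 24
  Iteration 5: i = 24 -> i = 30
  Iteration 6: i = 30 -> i = 36
  Iteration 7: i = 36 -> i = 42
  Iteration 8: i = 42 -> i = 48
  ... continuing ...
Total iterations = ceil(175/6) = 30


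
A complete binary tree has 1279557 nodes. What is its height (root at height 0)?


In a complete binary tree, level k holds nodes 2^k .. 2^(k+1)-1 (1-indexed).
Height = floor(log2(n)) = floor(log2(1279557)) = 20
Check: 2^20 = 1048576 <= 1279557 < 2097152 = 2^21


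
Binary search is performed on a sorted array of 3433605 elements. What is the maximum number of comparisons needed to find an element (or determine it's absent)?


Binary search halves the search space each comparison:
  Step 1: search space = 3433605 -> 1716802
  Step 2: search space = 1716802 -> 858401
  Step 3: search space = 858401 -> 429200
  Step 4: search space = 429200 -> 214600
  Step 5: search space = 214600 -> 107300
  Step 6: search space = 107300 -> 53650
  Step 7: search space = 53650 -> 26825
  Step 8: search space = 26825 -> 13412
  Step 9: search space = 13412 -> 6706
  Step 10: search space = 6706 -> 3353
  Step 11: search space = 3353 -> 1676
  Step 12: search space = 1676 -> 838
  Step 13: search space = 838 -> 419
  Step 14: search space = 419 -> 209
  Step 15: search space = 209 -> 104
  Step 16: search space = 104 -> 52
  Step 17: search space = 52 -> 26
  Step 18: search space = 26 -> 13
  Step 19: search space = 13 -> 6
  Step 20: search space = 6 -> 3
  Step 21: search space = 3 -> 1
  Step 22: search space = 1 (final check)
Maximum comparisons = floor(log2(3433605)) + 1 = 21 + 1 = 22


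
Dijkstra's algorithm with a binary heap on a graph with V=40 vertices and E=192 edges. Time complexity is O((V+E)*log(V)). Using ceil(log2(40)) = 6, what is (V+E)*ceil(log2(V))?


Dijkstra with a binary heap: each vertex is extracted once, each edge may relax once.
Each heap operation costs O(log V).
V + E = 40 + 192 = 232
ceil(log2(40)) = 6 (since 2^5 = 32 < 40 <= 64 = 2^6)
Total heap work = (V+E) * ceil(log2(V)) = 232 * 6 = 1392


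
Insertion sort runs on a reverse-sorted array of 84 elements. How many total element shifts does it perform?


Sum of shifts = 1 + 2 + 3 + ... + 83
= 84 * 83 / 2
= 6972 / 2
= 3486


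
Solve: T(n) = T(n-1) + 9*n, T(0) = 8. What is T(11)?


Expanding the recurrence:
T(11) = T(10) + 9*11
       = T(9) + 9*10 + 9*11
       ...
       = T(0) + 9*(1 + 2 + ... + 11)
       = 8 + 9 * 11*12/2
       = 8 + 9 * 66
       = 8 + 594 = 602


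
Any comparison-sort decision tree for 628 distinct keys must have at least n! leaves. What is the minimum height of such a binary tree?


A binary decision tree of height h has at most 2^h leaves and needs at least n! of them, so h >= ceil(log2(n!)).
628! is far too large to multiply out, so use Stirling's series:
  ln(n!) ~ n ln n - n + (1/2) ln(2 pi n) + 1/(12n)  (error below 1/(360 n^3), negligible here)
  ln(628) = 6.4425402
  n ln n = 628 * 6.4425402 = 4045.9152
  (1/2) ln(2 pi * 628) = (1/2) ln(3945.8404) = 4.1402
  1/(12*628) = 0.0001
  ln(628!) ~ 4045.9152 - 628 + 4.1402 + 0.0001 = 3422.0555
Convert to base 2: log2(628!) = 3422.0555 / ln 2 = 3422.0555 / 0.69314718 = 4936.9825
ceil(4936.9825) = 4937


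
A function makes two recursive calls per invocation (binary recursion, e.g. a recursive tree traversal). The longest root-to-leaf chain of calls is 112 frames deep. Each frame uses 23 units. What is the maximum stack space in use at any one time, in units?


Binary recursion: the two calls run one after the other, so only one root-to-leaf chain of frames is on the stack at a time.
Maximum depth (longest chain) = 112 frames
Each frame = 23 units
Max stack space = 112 * 23 = 2576


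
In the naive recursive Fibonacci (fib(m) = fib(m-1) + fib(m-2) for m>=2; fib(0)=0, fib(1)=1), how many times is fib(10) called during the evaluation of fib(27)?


Let N(m) = number of times fib(m) is called while evaluating fib(27).
N(27) = 1 (the initial call).
N(26) = 1 (only fib(27) calls it).
For 1 <= m <= 25: fib(m) is called by fib(m+1) and fib(m+2), so
  N(m) = N(m+1) + N(m+2).
fib(0) is called only by fib(2), so N(0) = N(2).
Walk down from m=27:
  N(27)=1, N(26)=1, N(25)=2, N(24)=3, N(23)=5, N(22)=8, N(21)=13, N(20)=21, N(19)=34, N(18)=55, N(17)=89, N(16)=144, N(15)=233, N(14)=377, N(13)=610, N(12)=987, N(11)=1597, N(10)=2584
N(10) = 2584


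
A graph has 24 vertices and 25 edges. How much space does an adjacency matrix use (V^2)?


Adjacency matrix: V x V grid of entries
Space = V^2 = 24^2 = 24 * 24 = 576


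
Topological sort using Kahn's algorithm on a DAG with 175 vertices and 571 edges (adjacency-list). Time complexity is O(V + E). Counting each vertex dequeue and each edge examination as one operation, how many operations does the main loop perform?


Kahn's algorithm:
  1. Compute in-degrees: O(V + E)
  2. Process queue: each vertex dequeued once (O(V))
     each edge examined once (O(E))
Total = V + E = 175 + 571 = 746


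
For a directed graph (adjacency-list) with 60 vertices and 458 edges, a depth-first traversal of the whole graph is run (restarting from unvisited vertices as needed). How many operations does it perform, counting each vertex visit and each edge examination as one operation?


A full DFS traversal visits each vertex once and examines each edge once.
V = 60
E = 458
Sum = 60 + 458 = 518


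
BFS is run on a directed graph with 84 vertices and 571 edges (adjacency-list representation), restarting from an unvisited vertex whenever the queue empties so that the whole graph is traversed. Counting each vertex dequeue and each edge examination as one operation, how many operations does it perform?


A full BFS traversal dequeues each vertex exactly once and examines each directed edge exactly once.
V = 84 (vertex processing cost)
E = 571 (edge examination cost)
Total operations proportional to V + E = 84 + 571 = 655


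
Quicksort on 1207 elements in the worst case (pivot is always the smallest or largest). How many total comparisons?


In the worst case, each partition step picks the worst pivot:
  Partition 1: 1206 comparisons (n-1 elements to compare)
  Partition 2: 1205 comparisons
  Partition 3: 1204 comparisons
  Partition 4: 1203 comparisons
  Partition 5: 1202 comparisons
  ...
  Last partition: 0 comparisons
Total = (n-1) + (n-2) + ... + 1 + 0 = n*(n-1)/2
= 1207*1206/2 = 727821


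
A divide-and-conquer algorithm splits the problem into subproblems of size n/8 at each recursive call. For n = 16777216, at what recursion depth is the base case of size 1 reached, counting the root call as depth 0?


At each depth, the problem size is divided by 8:
  Depth 0: problem size = 16777216
  Depth 1: problem size = 2097152
  Depth 2: problem size = 262144
  Depth 3: problem size = 32768
  Depth 4: problem size = 4096
  Depth 5: problem size = 512
  Depth 6: problem size = 64
  Depth 7: problem size = 8
  Depth 8: problem size = 1 (base case)
The base case is reached at depth log_8(16777216) = 8 (the tree has 9 levels counting depth 0, but the depth asked for is 8).
Recursion depth = 8


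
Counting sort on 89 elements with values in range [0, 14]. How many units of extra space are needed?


Output array size: 89 (to store sorted result)
Count array size: 15 (one slot per possible value, range 0 to 14)
Total extra space = 89 + 15 = 104


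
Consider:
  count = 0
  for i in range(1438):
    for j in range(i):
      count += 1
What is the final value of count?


For each i, the inner loop runs i times:
  i=0: inner runs 0 times
  i=1: inner runs 1 time
  i=2: inner runs 2 times
  i=3: inner runs 3 times
  i=4: inner runs 4 times
  i=5: inner runs 5 times
  i=6: inner runs 6 times
  i=7: inner runs 7 times
  ...
Total = 0 + 1 + 2 + ... + 1437 = 1438*(1438-1)/2 = 1033203


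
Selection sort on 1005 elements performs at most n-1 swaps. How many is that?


Each of the 1004 passes places one element in its final position.
Pass 1: swap minimum into position 0
Pass 2: swap minimum of remaining into position 1
...
Pass 1004: last two elements, one swap
Maximum swaps = 1005 - 1 = 1004


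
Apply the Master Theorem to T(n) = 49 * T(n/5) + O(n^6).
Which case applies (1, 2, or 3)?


The Master Theorem: T(n) = a*T(n/b) + O(n^c)
  a = 49, b = 5, c = 6
log_b(a) = log_5(49) ~ 2.418
Compare b^c with a: 5^6 = 15625 > 49, so c > log_b(a).
Since c > log_b(a), Case 3 applies.
T(n) = O(n^6)
Master Theorem case = 3


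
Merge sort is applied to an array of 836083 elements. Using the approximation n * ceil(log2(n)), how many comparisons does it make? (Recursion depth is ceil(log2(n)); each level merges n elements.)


Merge sort divides the array into halves recursively.
Number of levels = ceil(log2(836083)) = 20
At each level, approximately n = 836083 comparisons are needed for merging.
Total comparisons ~ n * ceil(log2(n)) = 836083 * 20 = 16721660


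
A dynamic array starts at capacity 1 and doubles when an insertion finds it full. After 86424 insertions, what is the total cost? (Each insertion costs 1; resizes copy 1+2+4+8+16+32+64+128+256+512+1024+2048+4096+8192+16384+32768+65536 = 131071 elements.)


Insertion cost: 86424 (one per element)
Resizes occur just before inserting elements 2, 3, 5, 9, ...
Elements copied at each resize: 1 + 2 + 4 + 8 + 16 + 32 + 64 + 128 + 256 + 512 + 1024 + 2048 + 4096 + 8192 + 16384 + 32768 + 65536
Sum of copies = 131071 (geometric series: 2^k - 1)
Total = 86424 + 131071 = 217495
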